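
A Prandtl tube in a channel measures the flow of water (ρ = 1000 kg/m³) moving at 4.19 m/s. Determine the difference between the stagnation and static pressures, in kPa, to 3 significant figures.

At the stagnation point the flow is brought to rest, so Bernoulli gives P_stag − P_static = ½ρv².
ΔP = ½·1000·4.19² = 8780 Pa.

ΔP = 8.78 kPa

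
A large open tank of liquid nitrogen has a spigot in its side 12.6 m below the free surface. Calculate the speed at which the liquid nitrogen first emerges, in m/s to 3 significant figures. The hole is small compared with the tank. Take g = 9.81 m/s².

v ≈ 15.7 m/s

Torricelli's result v = √(2gh) gives v = √(2·9.81·12.6) = 15.7 m/s.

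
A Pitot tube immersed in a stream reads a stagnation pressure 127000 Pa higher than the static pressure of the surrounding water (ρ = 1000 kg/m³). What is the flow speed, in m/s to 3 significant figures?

v = 15.9 m/s

At the stagnation point the flow is brought to rest, so Bernoulli gives P_stag − P_static = ½ρv².
v = √(2ΔP/ρ) = √(2·127000/1000) = 15.9 m/s.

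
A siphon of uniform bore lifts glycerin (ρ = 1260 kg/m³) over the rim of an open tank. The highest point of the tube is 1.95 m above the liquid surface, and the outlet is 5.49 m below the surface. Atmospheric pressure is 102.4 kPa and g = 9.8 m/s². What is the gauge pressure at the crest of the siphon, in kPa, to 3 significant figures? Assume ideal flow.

P_gauge ≈ -91.9 kPa

From the surface to the outlet (both open to atmosphere, surface at rest): v = √(2g·h_out) = √(2·9.8·5.49) = 10.4 m/s.
Continuity keeps v the same throughout the tube; from surface to crest, P_atm + 0 = P_top + ½ρv² + ρg·h_top.
P_top = 102400 − ½·1260·10.4² − 1260·9.8·1.95 = 10500 Pa. So P_gauge = P_top − P_atm = -91900 Pa.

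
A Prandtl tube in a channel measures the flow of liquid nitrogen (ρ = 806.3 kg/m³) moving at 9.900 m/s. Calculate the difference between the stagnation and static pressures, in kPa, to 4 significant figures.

At the stagnation point the flow is brought to rest, so Bernoulli gives P_stag − P_static = ½ρv².
ΔP = ½·806.3·9.900² = 39510 Pa.

ΔP = 39.51 kPa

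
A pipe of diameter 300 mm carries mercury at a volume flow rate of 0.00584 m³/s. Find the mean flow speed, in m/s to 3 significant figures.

Q = 0.00584 m³/s = 0.00584 m³/s.
v = Q/A = 0.00584 / 0.0707 = 0.0826 m/s.

v = 0.0826 m/s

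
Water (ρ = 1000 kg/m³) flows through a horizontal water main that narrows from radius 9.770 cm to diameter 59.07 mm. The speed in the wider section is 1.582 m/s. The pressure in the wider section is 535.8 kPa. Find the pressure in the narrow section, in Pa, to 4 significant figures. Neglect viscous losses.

P₂ ≈ 387200 Pa

Mass conservation (A₁v₁ = A₂v₂) gives v₂ = 1.582 × 299.9/27.40 = 17.31 m/s.
Bernoulli (h₁ = h₂): P₁ − P₂ = ½ρ(v₂² − v₁²).
P₂ = P₁ − ½ρ(v₂² − v₁²) = 535800 − ½·1000·(17.31² − 1.582²) = 535800 − 148600 = 387200 Pa.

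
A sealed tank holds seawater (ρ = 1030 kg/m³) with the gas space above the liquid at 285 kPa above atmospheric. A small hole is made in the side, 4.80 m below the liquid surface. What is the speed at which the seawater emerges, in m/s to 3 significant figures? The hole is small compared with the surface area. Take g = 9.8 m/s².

Take point 1 at the surface (v₁ ≈ 0) and point 2 at the hole (at atmospheric pressure). Bernoulli: P₁ + ρg h = P_atm + ½ρv₂².
With P₁ − P_atm = 285000 Pa, v₂ = √(2gh + 2ΔP/ρ) = √(2·9.8·4.80 + 2·285000/1030) = 25.4 m/s.

v ≈ 25.4 m/s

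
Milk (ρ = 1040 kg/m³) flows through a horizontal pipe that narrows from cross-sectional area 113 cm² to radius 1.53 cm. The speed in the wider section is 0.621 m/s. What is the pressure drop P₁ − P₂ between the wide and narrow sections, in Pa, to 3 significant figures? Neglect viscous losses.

47100 Pa

The volume flow rate is constant, so v₂ = (A₁/A₂)v₁ = (113/7.35)·0.621 = 9.54 m/s.
Along the horizontal streamline, P + ½ρv² is constant.
P₁ − P₂ = ½·1040·(9.54² − 0.621²) = ½·1040·90.7 = 47100 Pa.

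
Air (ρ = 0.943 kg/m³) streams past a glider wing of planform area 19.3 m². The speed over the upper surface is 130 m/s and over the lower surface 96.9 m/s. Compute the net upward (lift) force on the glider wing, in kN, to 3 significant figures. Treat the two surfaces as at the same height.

From P + ½ρv² = const at equal height, P_low − P_up = ½ρ(v_up² − v_low²).
ΔP = ½·0.943·(130² − 96.9²) = 3540 Pa.
Lift = ΔP · A = 3540 × 19.3 = 68300 N.

68.3 kN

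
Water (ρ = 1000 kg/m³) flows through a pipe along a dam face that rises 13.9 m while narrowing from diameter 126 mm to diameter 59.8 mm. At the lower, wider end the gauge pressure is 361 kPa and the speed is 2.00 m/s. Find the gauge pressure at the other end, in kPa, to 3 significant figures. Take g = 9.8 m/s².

Mass conservation (A₁v₁ = A₂v₂) gives v₂ = 2.00 × 125/28.1 = 8.88 m/s.
Energy conservation along the streamline gives P₂ = P₁ − ½ρ(v₂² − v₁²) − ρg(h₂ − h₁).
P₂ = 361000 + ½·1000·(2.00² − 8.88²) − 1000·9.8·(+13.9) = 361000 + (-37400) − (136000) = 187000 Pa.

187 kPa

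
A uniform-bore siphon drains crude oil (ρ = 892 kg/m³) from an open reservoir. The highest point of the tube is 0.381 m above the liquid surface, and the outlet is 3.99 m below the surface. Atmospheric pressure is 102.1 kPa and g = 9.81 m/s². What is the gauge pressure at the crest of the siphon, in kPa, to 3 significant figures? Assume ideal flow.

The outlet speed comes from Torricelli: v = √(2g·3.99) = 8.85 m/s.
With constant cross-section the crest speed equals v; applying Bernoulli from the surface up to the crest, P_top = P_atm − ½ρv² − ρg·h_top.
P_top = 102100 − ½·892·8.85² − 892·9.81·0.381 = 63900 Pa. So P_gauge = P_top − P_atm = -38200 Pa.

P_gauge = -38.2 kPa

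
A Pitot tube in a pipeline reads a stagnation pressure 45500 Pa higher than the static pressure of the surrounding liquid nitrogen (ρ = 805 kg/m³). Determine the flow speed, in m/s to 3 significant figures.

v ≈ 10.6 m/s

Bernoulli between the free stream and the stagnation point: ½ρv² = P_stag − P_static.
v = √(2ΔP/ρ) = √(2·45500/805) = 10.6 m/s.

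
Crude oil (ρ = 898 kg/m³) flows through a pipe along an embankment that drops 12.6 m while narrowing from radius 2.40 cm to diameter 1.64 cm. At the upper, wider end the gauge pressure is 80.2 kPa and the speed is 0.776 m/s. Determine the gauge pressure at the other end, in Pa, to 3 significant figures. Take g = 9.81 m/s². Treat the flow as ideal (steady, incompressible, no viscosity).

P₂ ≈ 172000 Pa

Continuity gives A₁v₁ = A₂v₂, so v₂ = (18.1 cm²)/(2.11 cm²) × 0.776 m/s = 6.65 m/s.
Bernoulli: P₁ + ½ρv₁² + ρg h₁ = P₂ + ½ρv₂² + ρg h₂, so P₂ = P₁ + ½ρ(v₁² − v₂²) − ρg(h₂ − h₁).
P₂ = 80200 + ½·898·(0.776² − 6.65²) − 898·9.81·(−12.6) = 80200 + (-19600) − (-111000) = 172000 Pa.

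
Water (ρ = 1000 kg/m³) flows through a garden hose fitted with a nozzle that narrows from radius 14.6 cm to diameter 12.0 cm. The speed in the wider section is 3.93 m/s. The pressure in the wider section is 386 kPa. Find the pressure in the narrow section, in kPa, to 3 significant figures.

P₂ = 123 kPa

The volume flow rate is constant, so v₂ = (A₁/A₂)v₁ = (670/113)·3.93 = 23.3 m/s.
The pipe is horizontal, so Bernoulli reduces to P₁ + ½ρv₁² = P₂ + ½ρv₂².
P₂ = P₁ − ½ρ(v₂² − v₁²) = 386000 − ½·1000·(23.3² − 3.93²) = 386000 − 263000 = 123000 Pa.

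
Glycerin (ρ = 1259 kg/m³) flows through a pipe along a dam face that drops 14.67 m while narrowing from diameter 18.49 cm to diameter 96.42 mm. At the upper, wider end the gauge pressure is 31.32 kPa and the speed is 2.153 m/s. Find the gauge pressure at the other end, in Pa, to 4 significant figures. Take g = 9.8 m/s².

Mass conservation (A₁v₁ = A₂v₂) gives v₂ = 2.153 × 268.5/73.02 = 7.917 m/s.
Energy conservation along the streamline gives P₂ = P₁ − ½ρ(v₂² − v₁²) − ρg(h₂ − h₁).
P₂ = 31320 + ½·1259·(2.153² − 7.917²) − 1259·9.8·(−14.67) = 31320 + (-36540) − (-181000) = 175800 Pa.

P₂ ≈ 175800 Pa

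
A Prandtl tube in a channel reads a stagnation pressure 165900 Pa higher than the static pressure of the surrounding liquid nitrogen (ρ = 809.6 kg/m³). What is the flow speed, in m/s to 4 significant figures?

v ≈ 20.24 m/s

At the stagnation point the flow is brought to rest, so Bernoulli gives P_stag − P_static = ½ρv².
v = √(2ΔP/ρ) = √(2·165900/809.6) = 20.24 m/s.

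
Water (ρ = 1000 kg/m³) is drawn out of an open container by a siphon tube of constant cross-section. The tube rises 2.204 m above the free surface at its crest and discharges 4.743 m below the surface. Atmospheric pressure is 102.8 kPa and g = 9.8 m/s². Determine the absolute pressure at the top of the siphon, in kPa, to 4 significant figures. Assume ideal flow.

P_top = 34.72 kPa

The outlet speed comes from Torricelli: v = √(2g·4.743) = 9.642 m/s.
With constant cross-section the crest speed equals v; applying Bernoulli from the surface up to the crest, P_top = P_atm − ½ρv² − ρg·h_top.
P_top = 102800 − ½·1000·9.642² − 1000·9.8·2.204 = 34720 Pa.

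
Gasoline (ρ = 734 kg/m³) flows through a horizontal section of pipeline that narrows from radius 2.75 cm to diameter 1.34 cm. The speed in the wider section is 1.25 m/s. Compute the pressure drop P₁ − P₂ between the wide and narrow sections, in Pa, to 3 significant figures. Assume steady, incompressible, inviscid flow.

By continuity, v₂ = v₁·A₁/A₂ = 1.25·(23.8/1.41) = 21.1 m/s.
Along the horizontal streamline, P + ½ρv² is constant.
P₁ − P₂ = ½·734·(21.1² − 1.25²) = ½·734·442 = 162000 Pa.

ΔP ≈ 162000 Pa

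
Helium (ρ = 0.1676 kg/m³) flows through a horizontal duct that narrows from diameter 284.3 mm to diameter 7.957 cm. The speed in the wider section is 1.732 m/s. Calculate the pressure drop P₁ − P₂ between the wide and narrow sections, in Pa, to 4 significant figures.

40.72 Pa

Continuity gives A₁v₁ = A₂v₂, so v₂ = (634.8 cm²)/(49.73 cm²) × 1.732 m/s = 22.11 m/s.
Bernoulli (h₁ = h₂): P₁ − P₂ = ½ρ(v₂² − v₁²).
P₁ − P₂ = ½·0.1676·(22.11² − 1.732²) = ½·0.1676·485.9 = 40.72 Pa.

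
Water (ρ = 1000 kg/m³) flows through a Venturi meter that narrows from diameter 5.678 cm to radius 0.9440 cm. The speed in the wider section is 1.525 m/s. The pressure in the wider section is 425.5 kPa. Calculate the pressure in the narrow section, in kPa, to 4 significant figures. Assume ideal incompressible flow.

Continuity gives A₁v₁ = A₂v₂, so v₂ = (25.32 cm²)/(2.800 cm²) × 1.525 m/s = 13.79 m/s.
Bernoulli (h₁ = h₂): P₁ − P₂ = ½ρ(v₂² − v₁²).
P₂ = P₁ − ½ρ(v₂² − v₁²) = 425500 − ½·1000·(13.79² − 1.525²) = 425500 − 93960 = 331500 Pa.

P₂ ≈ 331.5 kPa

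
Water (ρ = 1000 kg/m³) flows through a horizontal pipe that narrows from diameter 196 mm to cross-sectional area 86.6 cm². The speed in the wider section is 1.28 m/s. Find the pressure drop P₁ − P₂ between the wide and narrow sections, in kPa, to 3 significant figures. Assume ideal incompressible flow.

ΔP ≈ 9.12 kPa

Continuity gives A₁v₁ = A₂v₂, so v₂ = (302 cm²)/(86.6 cm²) × 1.28 m/s = 4.46 m/s.
The pipe is horizontal, so Bernoulli reduces to P₁ + ½ρv₁² = P₂ + ½ρv₂².
P₁ − P₂ = ½·1000·(4.46² − 1.28²) = ½·1000·18.2 = 9120 Pa.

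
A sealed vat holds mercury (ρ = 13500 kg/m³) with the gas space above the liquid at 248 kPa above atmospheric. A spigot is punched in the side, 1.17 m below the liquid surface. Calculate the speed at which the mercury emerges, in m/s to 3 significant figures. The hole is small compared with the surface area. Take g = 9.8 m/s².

v ≈ 7.72 m/s

Take point 1 at the surface (v₁ ≈ 0) and point 2 at the hole (at atmospheric pressure). Bernoulli: P₁ + ρg h = P_atm + ½ρv₂².
With P₁ − P_atm = 248000 Pa, v₂ = √(2gh + 2ΔP/ρ) = √(2·9.8·1.17 + 2·248000/13500) = 7.72 m/s.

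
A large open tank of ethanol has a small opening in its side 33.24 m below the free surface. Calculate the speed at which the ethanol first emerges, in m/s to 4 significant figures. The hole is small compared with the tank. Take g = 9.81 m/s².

v = 25.54 m/s

Bernoulli from surface to hole (P equal, v_surface ≈ 0): v = √(2gh) = √(2×9.81×33.24) = 25.54 m/s.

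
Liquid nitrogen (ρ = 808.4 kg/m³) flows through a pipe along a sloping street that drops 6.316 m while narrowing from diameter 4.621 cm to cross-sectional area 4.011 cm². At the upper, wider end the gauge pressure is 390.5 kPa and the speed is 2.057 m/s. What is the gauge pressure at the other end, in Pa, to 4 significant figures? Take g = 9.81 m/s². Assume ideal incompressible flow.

Mass conservation (A₁v₁ = A₂v₂) gives v₂ = 2.057 × 16.77/4.011 = 8.601 m/s.
Applying Bernoulli between the two ends and solving for P₂: P₂ = P₁ + ½ρ(v₁² − v₂²) − ρgΔh.
P₂ = 390500 + ½·808.4·(2.057² − 8.601²) − 808.4·9.81·(−6.316) = 390500 + (-28190) − (-50090) = 412400 Pa.

P₂ = 412400 Pa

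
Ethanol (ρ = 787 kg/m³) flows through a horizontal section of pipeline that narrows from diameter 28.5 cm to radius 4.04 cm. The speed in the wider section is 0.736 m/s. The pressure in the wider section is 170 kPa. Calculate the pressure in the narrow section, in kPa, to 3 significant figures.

P₂ ≈ 137 kPa

By continuity, v₂ = v₁·A₁/A₂ = 0.736·(638/51.3) = 9.16 m/s.
The pipe is horizontal, so Bernoulli reduces to P₁ + ½ρv₁² = P₂ + ½ρv₂².
P₂ = P₁ − ½ρ(v₂² − v₁²) = 170000 − ½·787·(9.16² − 0.736²) = 170000 − 32800 = 137000 Pa.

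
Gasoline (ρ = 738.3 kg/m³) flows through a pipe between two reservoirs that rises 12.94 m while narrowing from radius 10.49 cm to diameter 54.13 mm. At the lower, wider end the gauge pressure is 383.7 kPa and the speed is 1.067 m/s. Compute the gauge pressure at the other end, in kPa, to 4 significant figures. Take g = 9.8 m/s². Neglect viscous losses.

By continuity, v₂ = v₁·A₁/A₂ = 1.067·(345.7/23.01) = 16.03 m/s.
Applying Bernoulli between the two ends and solving for P₂: P₂ = P₁ + ½ρ(v₁² − v₂²) − ρgΔh.
P₂ = 383700 + ½·738.3·(1.067² − 16.03²) − 738.3·9.8·(+12.94) = 383700 + (-94420) − (93630) = 195700 Pa.

195.7 kPa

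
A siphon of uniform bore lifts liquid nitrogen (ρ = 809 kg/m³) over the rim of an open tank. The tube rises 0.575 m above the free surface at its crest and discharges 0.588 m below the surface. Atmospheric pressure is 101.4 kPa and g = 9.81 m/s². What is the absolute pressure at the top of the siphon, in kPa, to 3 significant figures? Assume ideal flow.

The outlet speed comes from Torricelli: v = √(2g·0.588) = 3.40 m/s.
The bore is uniform, so the speed at the crest is the same v. Bernoulli surface→crest: P_atm = P_top + ½ρv² + ρg·h_top.
P_top = 101400 − ½·809·3.40² − 809·9.81·0.575 = 92200 Pa.

92.2 kPa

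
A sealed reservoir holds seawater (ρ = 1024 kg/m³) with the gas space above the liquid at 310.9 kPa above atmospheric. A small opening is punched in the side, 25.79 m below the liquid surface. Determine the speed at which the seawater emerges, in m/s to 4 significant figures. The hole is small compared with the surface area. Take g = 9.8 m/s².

Take point 1 at the surface (v₁ ≈ 0) and point 2 at the hole (at atmospheric pressure). Bernoulli: P₁ + ρg h = P_atm + ½ρv₂².
With P₁ − P_atm = 310900 Pa, v₂ = √(2gh + 2ΔP/ρ) = √(2·9.8·25.79 + 2·310900/1024) = 33.36 m/s.

v ≈ 33.36 m/s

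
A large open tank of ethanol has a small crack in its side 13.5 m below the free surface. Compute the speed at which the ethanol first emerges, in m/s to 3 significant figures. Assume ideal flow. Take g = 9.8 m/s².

With the surface at rest and both surface and jet at atmospheric pressure, Bernoulli gives ρg h = ½ρv², so v = √(2gh) = √(2·9.8·13.5) = 16.3 m/s.

v = 16.3 m/s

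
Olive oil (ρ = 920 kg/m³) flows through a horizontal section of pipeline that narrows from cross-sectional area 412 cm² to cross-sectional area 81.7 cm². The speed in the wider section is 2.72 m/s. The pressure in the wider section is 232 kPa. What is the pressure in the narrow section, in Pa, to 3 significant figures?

Continuity gives A₁v₁ = A₂v₂, so v₂ = (412 cm²)/(81.7 cm²) × 2.72 m/s = 13.7 m/s.
The pipe is horizontal, so Bernoulli reduces to P₁ + ½ρv₁² = P₂ + ½ρv₂².
P₂ = P₁ − ½ρ(v₂² − v₁²) = 232000 − ½·920·(13.7² − 2.72²) = 232000 − 83100 = 149000 Pa.

P₂ = 149000 Pa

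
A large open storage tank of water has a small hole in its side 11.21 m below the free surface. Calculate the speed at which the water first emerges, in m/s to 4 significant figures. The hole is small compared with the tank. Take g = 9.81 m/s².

Bernoulli from surface to hole (P equal, v_surface ≈ 0): v = √(2gh) = √(2×9.81×11.21) = 14.83 m/s.

v = 14.83 m/s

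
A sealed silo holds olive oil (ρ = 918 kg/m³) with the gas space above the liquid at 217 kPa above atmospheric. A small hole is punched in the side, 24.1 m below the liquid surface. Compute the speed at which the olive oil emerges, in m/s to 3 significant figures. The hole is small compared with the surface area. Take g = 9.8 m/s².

Take point 1 at the surface (v₁ ≈ 0) and point 2 at the hole (at atmospheric pressure). Bernoulli: P₁ + ρg h = P_atm + ½ρv₂².
With P₁ − P_atm = 217000 Pa, v₂ = √(2gh + 2ΔP/ρ) = √(2·9.8·24.1 + 2·217000/918) = 30.7 m/s.

30.7 m/s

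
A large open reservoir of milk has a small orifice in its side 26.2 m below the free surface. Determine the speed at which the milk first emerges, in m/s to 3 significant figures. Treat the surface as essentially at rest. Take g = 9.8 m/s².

With the surface at rest and both surface and jet at atmospheric pressure, Bernoulli gives ρg h = ½ρv², so v = √(2gh) = √(2·9.8·26.2) = 22.7 m/s.

v ≈ 22.7 m/s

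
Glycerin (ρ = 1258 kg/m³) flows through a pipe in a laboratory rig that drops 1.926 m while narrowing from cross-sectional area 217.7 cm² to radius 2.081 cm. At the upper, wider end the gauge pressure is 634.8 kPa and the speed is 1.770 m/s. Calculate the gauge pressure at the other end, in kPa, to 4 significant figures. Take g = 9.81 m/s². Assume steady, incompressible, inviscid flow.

Mass conservation (A₁v₁ = A₂v₂) gives v₂ = 1.770 × 217.7/13.60 = 28.32 m/s.
Energy conservation along the streamline gives P₂ = P₁ − ½ρ(v₂² − v₁²) − ρg(h₂ − h₁).
P₂ = 634800 + ½·1258·(1.770² − 28.32²) − 1258·9.81·(−1.926) = 634800 + (-502600) − (-23770) = 156000 Pa.

P₂ = 156.0 kPa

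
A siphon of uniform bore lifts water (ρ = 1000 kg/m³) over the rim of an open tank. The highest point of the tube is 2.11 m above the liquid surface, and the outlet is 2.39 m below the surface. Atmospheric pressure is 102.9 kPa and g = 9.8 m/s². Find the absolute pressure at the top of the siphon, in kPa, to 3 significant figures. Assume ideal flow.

The outlet speed comes from Torricelli: v = √(2g·2.39) = 6.84 m/s.
With constant cross-section the crest speed equals v; applying Bernoulli from the surface up to the crest, P_top = P_atm − ½ρv² − ρg·h_top.
P_top = 102900 − ½·1000·6.84² − 1000·9.8·2.11 = 58800 Pa.

P_top = 58.8 kPa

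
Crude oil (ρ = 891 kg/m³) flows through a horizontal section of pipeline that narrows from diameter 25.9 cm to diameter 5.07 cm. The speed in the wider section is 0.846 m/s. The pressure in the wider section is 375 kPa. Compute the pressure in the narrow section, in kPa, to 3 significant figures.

158 kPa

By continuity, v₂ = v₁·A₁/A₂ = 0.846·(527/20.2) = 22.1 m/s.
Along the horizontal streamline, P + ½ρv² is constant.
P₂ = P₁ − ½ρ(v₂² − v₁²) = 375000 − ½·891·(22.1² − 0.846²) = 375000 − 217000 = 158000 Pa.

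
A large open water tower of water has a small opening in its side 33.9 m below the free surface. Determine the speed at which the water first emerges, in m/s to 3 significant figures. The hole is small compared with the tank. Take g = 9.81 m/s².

With the surface at rest and both surface and jet at atmospheric pressure, Bernoulli gives ρg h = ½ρv², so v = √(2gh) = √(2·9.81·33.9) = 25.8 m/s.

v ≈ 25.8 m/s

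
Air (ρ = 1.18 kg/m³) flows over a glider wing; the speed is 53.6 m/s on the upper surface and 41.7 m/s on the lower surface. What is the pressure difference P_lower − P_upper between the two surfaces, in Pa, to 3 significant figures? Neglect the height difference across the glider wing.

The pressure is lower where the speed is higher: ΔP = ½ρ(v_up² − v_low²).
ΔP = ½·1.18·(53.6² − 41.7²) = 669 Pa.

ΔP ≈ 669 Pa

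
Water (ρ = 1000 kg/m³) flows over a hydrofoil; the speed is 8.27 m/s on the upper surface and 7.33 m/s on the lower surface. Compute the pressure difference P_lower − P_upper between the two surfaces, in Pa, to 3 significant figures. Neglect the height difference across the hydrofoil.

The pressure is lower where the speed is higher: ΔP = ½ρ(v_up² − v_low²).
ΔP = ½·1000·(8.27² − 7.33²) = 7330 Pa.

ΔP ≈ 7330 Pa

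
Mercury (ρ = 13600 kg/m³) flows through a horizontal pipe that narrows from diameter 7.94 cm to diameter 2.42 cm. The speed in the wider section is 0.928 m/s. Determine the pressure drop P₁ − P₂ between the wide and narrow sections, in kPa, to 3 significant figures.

Continuity gives A₁v₁ = A₂v₂, so v₂ = (49.5 cm²)/(4.60 cm²) × 0.928 m/s = 9.99 m/s.
The pipe is horizontal, so Bernoulli reduces to P₁ + ½ρv₁² = P₂ + ½ρv₂².
P₁ − P₂ = ½·13600·(9.99² − 0.928²) = ½·13600·98.9 = 673000 Pa.

ΔP = 673 kPa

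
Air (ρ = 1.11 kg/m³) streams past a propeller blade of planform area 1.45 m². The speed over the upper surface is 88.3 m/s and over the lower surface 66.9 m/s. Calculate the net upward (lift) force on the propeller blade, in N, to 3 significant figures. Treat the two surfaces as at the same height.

With equal heights on the two surfaces, Bernoulli gives P_lower − P_upper = ½ρ(v_upper² − v_lower²).
ΔP = ½·1.11·(88.3² − 66.9²) = 1840 Pa.
Lift = ΔP · A = 1840 × 1.45 = 2670 N.

F = 2670 N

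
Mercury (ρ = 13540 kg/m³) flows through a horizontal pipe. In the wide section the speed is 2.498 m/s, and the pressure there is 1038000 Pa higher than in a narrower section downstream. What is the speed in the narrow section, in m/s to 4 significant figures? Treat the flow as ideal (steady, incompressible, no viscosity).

With h₁ = h₂, rearranging Bernoulli gives v₂ = √(v₁² + 2ΔP/ρ).
v₂ = √(2.498² + 2·1038000/13540) = √(6.240 + 153.3) = 12.63 m/s.

v₂ ≈ 12.63 m/s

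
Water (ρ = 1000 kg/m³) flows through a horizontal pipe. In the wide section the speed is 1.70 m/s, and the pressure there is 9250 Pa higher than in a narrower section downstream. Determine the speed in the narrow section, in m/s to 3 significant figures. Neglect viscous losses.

With h₁ = h₂, rearranging Bernoulli gives v₂ = √(v₁² + 2ΔP/ρ).
v₂ = √(1.70² + 2·9250/1000) = √(2.89 + 18.5) = 4.62 m/s.

v₂ ≈ 4.62 m/s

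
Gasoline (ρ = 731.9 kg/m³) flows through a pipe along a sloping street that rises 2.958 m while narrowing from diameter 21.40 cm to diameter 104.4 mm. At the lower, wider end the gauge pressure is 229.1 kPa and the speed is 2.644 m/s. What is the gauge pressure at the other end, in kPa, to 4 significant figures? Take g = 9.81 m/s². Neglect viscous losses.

P₂ = 165.3 kPa

Mass conservation (A₁v₁ = A₂v₂) gives v₂ = 2.644 × 359.7/85.60 = 11.11 m/s.
Bernoulli: P₁ + ½ρv₁² + ρg h₁ = P₂ + ½ρv₂² + ρg h₂, so P₂ = P₁ + ½ρ(v₁² − v₂²) − ρg(h₂ − h₁).
P₂ = 229100 + ½·731.9·(2.644² − 11.11²) − 731.9·9.81·(+2.958) = 229100 + (-42610) − (21240) = 165300 Pa.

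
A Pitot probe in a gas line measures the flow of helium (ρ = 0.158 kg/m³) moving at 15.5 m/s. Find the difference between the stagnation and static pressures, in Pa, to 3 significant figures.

ΔP ≈ 19.0 Pa

Bernoulli between the free stream and the stagnation point: ½ρv² = P_stag − P_static.
ΔP = ½·0.158·15.5² = 19.0 Pa.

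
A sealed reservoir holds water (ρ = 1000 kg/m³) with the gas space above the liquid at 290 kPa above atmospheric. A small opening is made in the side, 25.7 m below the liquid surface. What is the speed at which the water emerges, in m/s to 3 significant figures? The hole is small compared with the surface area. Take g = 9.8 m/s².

v ≈ 32.9 m/s

Take point 1 at the surface (v₁ ≈ 0) and point 2 at the hole (at atmospheric pressure). Bernoulli: P₁ + ρg h = P_atm + ½ρv₂².
With P₁ − P_atm = 290000 Pa, v₂ = √(2gh + 2ΔP/ρ) = √(2·9.8·25.7 + 2·290000/1000) = 32.9 m/s.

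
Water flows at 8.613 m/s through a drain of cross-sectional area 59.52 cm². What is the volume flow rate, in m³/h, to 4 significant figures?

Q ≈ 184.6 m³/h

Q = A·v = 0.005952 m² × 8.613 m/s = 0.05126 m³/s.
Converting: 0.05126 m³/s × 3600 = 184.6 m³/h.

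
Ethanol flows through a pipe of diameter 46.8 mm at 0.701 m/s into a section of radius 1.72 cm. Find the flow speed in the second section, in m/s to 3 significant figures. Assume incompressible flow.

v₂ ≈ 1.30 m/s

Mass conservation (A₁v₁ = A₂v₂) gives v₂ = 0.701 × 17.2/9.29 = 1.30 m/s.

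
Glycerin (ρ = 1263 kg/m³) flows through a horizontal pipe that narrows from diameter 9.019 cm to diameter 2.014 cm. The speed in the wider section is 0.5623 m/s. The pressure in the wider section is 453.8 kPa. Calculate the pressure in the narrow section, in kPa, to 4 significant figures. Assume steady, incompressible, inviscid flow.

The volume flow rate is constant, so v₂ = (A₁/A₂)v₁ = (63.89/3.186)·0.5623 = 11.28 m/s.
Bernoulli (h₁ = h₂): P₁ − P₂ = ½ρ(v₂² − v₁²).
P₂ = P₁ − ½ρ(v₂² − v₁²) = 453800 − ½·1263·(11.28² − 0.5623²) = 453800 − 80100 = 373700 Pa.

P₂ = 373.7 kPa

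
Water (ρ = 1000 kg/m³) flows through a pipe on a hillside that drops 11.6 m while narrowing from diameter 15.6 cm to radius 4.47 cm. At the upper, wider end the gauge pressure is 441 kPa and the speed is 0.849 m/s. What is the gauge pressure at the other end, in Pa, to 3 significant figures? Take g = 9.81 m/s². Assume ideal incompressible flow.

Continuity gives A₁v₁ = A₂v₂, so v₂ = (191 cm²)/(62.8 cm²) × 0.849 m/s = 2.59 m/s.
Bernoulli: P₁ + ½ρv₁² + ρg h₁ = P₂ + ½ρv₂² + ρg h₂, so P₂ = P₁ + ½ρ(v₁² − v₂²) − ρg(h₂ − h₁).
P₂ = 441000 + ½·1000·(0.849² − 2.59²) − 1000·9.81·(−11.6) = 441000 + (-2980) − (-114000) = 552000 Pa.

P₂ ≈ 552000 Pa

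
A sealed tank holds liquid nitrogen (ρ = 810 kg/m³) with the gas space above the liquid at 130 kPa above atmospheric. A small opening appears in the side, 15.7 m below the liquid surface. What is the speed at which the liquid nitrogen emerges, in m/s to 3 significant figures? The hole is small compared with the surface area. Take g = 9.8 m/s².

v ≈ 25.1 m/s

Take point 1 at the surface (v₁ ≈ 0) and point 2 at the hole (at atmospheric pressure). Bernoulli: P₁ + ρg h = P_atm + ½ρv₂².
With P₁ − P_atm = 130000 Pa, v₂ = √(2gh + 2ΔP/ρ) = √(2·9.8·15.7 + 2·130000/810) = 25.1 m/s.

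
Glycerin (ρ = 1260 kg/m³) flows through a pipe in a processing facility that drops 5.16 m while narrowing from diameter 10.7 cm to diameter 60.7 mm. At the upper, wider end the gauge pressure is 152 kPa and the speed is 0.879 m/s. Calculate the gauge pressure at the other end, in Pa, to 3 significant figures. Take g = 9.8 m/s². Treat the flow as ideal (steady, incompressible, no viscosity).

By continuity, v₂ = v₁·A₁/A₂ = 0.879·(89.9/28.9) = 2.73 m/s.
Applying Bernoulli between the two ends and solving for P₂: P₂ = P₁ + ½ρ(v₁² − v₂²) − ρgΔh.
P₂ = 152000 + ½·1260·(0.879² − 2.73²) − 1260·9.8·(−5.16) = 152000 + (-4210) − (-63700) = 212000 Pa.

212000 Pa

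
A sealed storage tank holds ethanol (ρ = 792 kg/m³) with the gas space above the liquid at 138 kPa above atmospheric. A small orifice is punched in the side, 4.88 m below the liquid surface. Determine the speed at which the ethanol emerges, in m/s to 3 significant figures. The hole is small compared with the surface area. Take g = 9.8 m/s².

v ≈ 21.1 m/s

Take point 1 at the surface (v₁ ≈ 0) and point 2 at the hole (at atmospheric pressure). Bernoulli: P₁ + ρg h = P_atm + ½ρv₂².
With P₁ − P_atm = 138000 Pa, v₂ = √(2gh + 2ΔP/ρ) = √(2·9.8·4.88 + 2·138000/792) = 21.1 m/s.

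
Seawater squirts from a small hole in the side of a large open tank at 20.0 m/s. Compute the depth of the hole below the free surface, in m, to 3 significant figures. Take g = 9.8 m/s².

For a small hole in a large open tank, ½v² = gh, giving h = v²/(2g).
h = 20.0²/(2·9.8) = 400/19.60 = 20.4 m.

h ≈ 20.4 m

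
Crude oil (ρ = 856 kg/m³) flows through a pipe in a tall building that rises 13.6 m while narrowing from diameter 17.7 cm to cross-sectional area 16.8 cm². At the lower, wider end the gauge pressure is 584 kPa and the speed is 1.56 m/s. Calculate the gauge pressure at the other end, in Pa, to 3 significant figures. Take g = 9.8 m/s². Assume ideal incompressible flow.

P₂ ≈ 248000 Pa

By continuity, v₂ = v₁·A₁/A₂ = 1.56·(246/16.8) = 22.8 m/s.
Bernoulli: P₁ + ½ρv₁² + ρg h₁ = P₂ + ½ρv₂² + ρg h₂, so P₂ = P₁ + ½ρ(v₁² − v₂²) − ρg(h₂ − h₁).
P₂ = 584000 + ½·856·(1.56² − 22.8²) − 856·9.8·(+13.6) = 584000 + (-222000) − (114000) = 248000 Pa.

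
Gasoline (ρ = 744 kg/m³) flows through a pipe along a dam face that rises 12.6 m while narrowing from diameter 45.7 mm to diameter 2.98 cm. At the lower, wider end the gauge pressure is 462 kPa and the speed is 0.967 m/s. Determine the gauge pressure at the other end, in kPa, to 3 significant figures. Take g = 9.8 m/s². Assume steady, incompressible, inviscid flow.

P₂ ≈ 369 kPa

By continuity, v₂ = v₁·A₁/A₂ = 0.967·(16.4/6.97) = 2.27 m/s.
Applying Bernoulli between the two ends and solving for P₂: P₂ = P₁ + ½ρ(v₁² − v₂²) − ρgΔh.
P₂ = 462000 + ½·744·(0.967² − 2.27²) − 744·9.8·(+12.6) = 462000 + (-1580) − (91900) = 369000 Pa.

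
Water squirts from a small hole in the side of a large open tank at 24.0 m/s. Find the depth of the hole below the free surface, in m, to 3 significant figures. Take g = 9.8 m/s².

Inverting v = √(2gh) gives h = v² / 2g.
h = 24.0²/(2·9.8) = 576/19.60 = 29.4 m.

h ≈ 29.4 m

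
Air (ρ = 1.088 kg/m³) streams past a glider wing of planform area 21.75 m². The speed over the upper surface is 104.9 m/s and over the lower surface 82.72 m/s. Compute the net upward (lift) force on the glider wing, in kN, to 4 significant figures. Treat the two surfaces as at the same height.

49.24 kN

With equal heights on the two surfaces, Bernoulli gives P_lower − P_upper = ½ρ(v_upper² − v_lower²).
ΔP = ½·1.088·(104.9² − 82.72²) = 2264 Pa.
Lift = ΔP · A = 2264 × 21.75 = 49240 N.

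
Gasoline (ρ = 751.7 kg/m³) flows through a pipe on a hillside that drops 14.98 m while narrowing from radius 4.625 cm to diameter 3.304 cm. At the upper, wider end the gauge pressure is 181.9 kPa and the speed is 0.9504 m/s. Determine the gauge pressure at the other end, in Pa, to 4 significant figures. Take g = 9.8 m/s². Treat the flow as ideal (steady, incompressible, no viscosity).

Mass conservation (A₁v₁ = A₂v₂) gives v₂ = 0.9504 × 67.20/8.574 = 7.449 m/s.
Applying Bernoulli between the two ends and solving for P₂: P₂ = P₁ + ½ρ(v₁² − v₂²) − ρgΔh.
P₂ = 181900 + ½·751.7·(0.9504² − 7.449²) − 751.7·9.8·(−14.98) = 181900 + (-20520) − (-110400) = 271700 Pa.

P₂ ≈ 271700 Pa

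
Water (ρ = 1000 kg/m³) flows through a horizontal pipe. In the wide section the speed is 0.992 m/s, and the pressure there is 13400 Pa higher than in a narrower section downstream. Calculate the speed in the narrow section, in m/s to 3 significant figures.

With h₁ = h₂, rearranging Bernoulli gives v₂ = √(v₁² + 2ΔP/ρ).
v₂ = √(0.992² + 2·13400/1000) = √(0.984 + 26.8) = 5.27 m/s.

v₂ ≈ 5.27 m/s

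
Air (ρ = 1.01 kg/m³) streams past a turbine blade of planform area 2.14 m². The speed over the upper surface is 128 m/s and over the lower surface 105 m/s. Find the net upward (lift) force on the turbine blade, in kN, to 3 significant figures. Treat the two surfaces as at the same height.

The faster flow above has the lower pressure; Bernoulli (same height) gives ΔP = ½ρ(v_up² − v_low²).
ΔP = ½·1.01·(128² − 105²) = 2710 Pa.
Lift = ΔP · A = 2710 × 2.14 = 5790 N.

F = 5.79 kN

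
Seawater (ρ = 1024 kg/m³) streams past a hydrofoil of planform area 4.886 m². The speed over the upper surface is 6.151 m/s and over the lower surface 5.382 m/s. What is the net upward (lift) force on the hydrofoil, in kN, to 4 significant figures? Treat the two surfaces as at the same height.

The faster flow above has the lower pressure; Bernoulli (same height) gives ΔP = ½ρ(v_up² − v_low²).
ΔP = ½·1024·(6.151² − 5.382²) = 4541 Pa.
Lift = ΔP · A = 4541 × 4.886 = 22190 N.

F ≈ 22.19 kN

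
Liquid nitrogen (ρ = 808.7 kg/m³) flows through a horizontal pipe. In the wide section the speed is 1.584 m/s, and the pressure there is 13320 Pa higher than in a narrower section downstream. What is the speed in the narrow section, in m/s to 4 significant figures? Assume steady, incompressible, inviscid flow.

Along the level pipe P + ½ρv² is conserved, hence v₂² = v₁² + 2(P₁ − P₂)/ρ.
v₂ = √(1.584² + 2·13320/808.7) = √(2.509 + 32.94) = 5.954 m/s.

5.954 m/s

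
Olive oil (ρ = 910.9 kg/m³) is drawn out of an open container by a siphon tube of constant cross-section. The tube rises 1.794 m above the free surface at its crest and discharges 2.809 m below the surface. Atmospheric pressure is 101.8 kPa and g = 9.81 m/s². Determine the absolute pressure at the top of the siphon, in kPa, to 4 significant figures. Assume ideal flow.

From the surface to the outlet (both open to atmosphere, surface at rest): v = √(2g·h_out) = √(2·9.81·2.809) = 7.424 m/s.
Continuity keeps v the same throughout the tube; from surface to crest, P_atm + 0 = P_top + ½ρv² + ρg·h_top.
P_top = 101800 − ½·910.9·7.424² − 910.9·9.81·1.794 = 60670 Pa.

60.67 kPa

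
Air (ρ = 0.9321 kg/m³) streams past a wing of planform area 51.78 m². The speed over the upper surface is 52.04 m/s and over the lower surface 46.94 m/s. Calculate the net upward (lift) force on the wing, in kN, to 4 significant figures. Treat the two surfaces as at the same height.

The faster flow above has the lower pressure; Bernoulli (same height) gives ΔP = ½ρ(v_up² − v_low²).
ΔP = ½·0.9321·(52.04² − 46.94²) = 235.3 Pa.
Lift = ΔP · A = 235.3 × 51.78 = 12180 N.

F ≈ 12.18 kN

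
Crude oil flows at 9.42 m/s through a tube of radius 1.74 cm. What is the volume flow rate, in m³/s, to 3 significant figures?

Q = 0.00896 m³/s

Q = A·v = 0.000951 m² × 9.42 m/s = 0.00896 m³/s.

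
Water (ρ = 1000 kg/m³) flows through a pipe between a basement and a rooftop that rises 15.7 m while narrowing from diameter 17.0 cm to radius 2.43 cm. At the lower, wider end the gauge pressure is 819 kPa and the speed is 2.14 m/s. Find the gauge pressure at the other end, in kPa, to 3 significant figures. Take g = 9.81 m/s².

Continuity gives A₁v₁ = A₂v₂, so v₂ = (227 cm²)/(18.6 cm²) × 2.14 m/s = 26.2 m/s.
Applying Bernoulli between the two ends and solving for P₂: P₂ = P₁ + ½ρ(v₁² − v₂²) − ρgΔh.
P₂ = 819000 + ½·1000·(2.14² − 26.2²) − 1000·9.81·(+15.7) = 819000 + (-341000) − (154000) = 324000 Pa.

P₂ ≈ 324 kPa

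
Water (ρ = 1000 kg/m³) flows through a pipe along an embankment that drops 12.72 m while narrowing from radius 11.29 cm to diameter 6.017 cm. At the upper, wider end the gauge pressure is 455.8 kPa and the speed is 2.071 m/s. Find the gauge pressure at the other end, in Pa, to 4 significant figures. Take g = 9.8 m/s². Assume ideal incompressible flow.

P₂ = 157300 Pa

By continuity, v₂ = v₁·A₁/A₂ = 2.071·(400.4/28.43) = 29.17 m/s.
Energy conservation along the streamline gives P₂ = P₁ − ½ρ(v₂² − v₁²) − ρg(h₂ − h₁).
P₂ = 455800 + ½·1000·(2.071² − 29.17²) − 1000·9.8·(−12.72) = 455800 + (-423200) − (-124700) = 157300 Pa.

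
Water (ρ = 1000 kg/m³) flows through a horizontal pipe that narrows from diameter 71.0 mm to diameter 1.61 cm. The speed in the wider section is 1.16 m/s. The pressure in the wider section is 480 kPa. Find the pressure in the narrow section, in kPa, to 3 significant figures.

By continuity, v₂ = v₁·A₁/A₂ = 1.16·(39.6/2.04) = 22.6 m/s.
With no height change, Bernoulli's equation is P₁ + ½ρv₁² = P₂ + ½ρv₂².
P₂ = P₁ − ½ρ(v₂² − v₁²) = 480000 − ½·1000·(22.6² − 1.16²) = 480000 − 254000 = 226000 Pa.

P₂ ≈ 226 kPa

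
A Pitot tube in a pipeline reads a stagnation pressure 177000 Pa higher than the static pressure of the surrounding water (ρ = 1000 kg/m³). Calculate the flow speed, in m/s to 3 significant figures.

v = 18.8 m/s

At the stagnation point the flow is brought to rest, so Bernoulli gives P_stag − P_static = ½ρv².
v = √(2ΔP/ρ) = √(2·177000/1000) = 18.8 m/s.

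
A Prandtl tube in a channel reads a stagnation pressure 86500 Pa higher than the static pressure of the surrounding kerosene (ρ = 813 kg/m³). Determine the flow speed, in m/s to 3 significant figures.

v ≈ 14.6 m/s

At the stagnation point the flow is brought to rest, so Bernoulli gives P_stag − P_static = ½ρv².
v = √(2ΔP/ρ) = √(2·86500/813) = 14.6 m/s.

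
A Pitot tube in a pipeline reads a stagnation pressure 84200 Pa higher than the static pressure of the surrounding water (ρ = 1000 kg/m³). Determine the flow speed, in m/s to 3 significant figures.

v = 13.0 m/s

The dynamic pressure equals the rise in static pressure at the stagnation point: ΔP = ½ρv².
v = √(2ΔP/ρ) = √(2·84200/1000) = 13.0 m/s.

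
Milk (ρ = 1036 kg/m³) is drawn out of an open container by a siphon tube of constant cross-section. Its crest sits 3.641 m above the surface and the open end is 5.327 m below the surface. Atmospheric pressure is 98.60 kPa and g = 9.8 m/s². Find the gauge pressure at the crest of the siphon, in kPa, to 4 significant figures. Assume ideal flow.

P_gauge ≈ -91.05 kPa

From the surface to the outlet (both open to atmosphere, surface at rest): v = √(2g·h_out) = √(2·9.8·5.327) = 10.22 m/s.
The bore is uniform, so the speed at the crest is the same v. Bernoulli surface→crest: P_atm = P_top + ½ρv² + ρg·h_top.
P_top = 98600 − ½·1036·10.22² − 1036·9.8·3.641 = 7550 Pa. So P_gauge = P_top − P_atm = -91050 Pa.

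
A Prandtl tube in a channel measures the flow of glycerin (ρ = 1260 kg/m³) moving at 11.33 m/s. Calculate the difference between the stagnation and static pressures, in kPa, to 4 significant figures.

ΔP ≈ 80.87 kPa

At the stagnation point the flow is brought to rest, so Bernoulli gives P_stag − P_static = ½ρv².
ΔP = ½·1260·11.33² = 80870 Pa.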